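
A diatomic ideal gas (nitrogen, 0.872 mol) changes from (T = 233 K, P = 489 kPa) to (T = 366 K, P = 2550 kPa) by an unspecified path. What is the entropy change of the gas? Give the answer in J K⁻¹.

ΔS = nC_p ln(T₂/T₁) − nR ln(P₂/P₁), with C_p = 7R/2 = 29.1 J mol⁻¹ K⁻¹ for a diatomic ideal gas.
ΔS = 0.872 × [29.1 × ln(366/233) − 8.314 × ln(2550/489)] = -0.514 J/K.

ΔS = -0.514 J/K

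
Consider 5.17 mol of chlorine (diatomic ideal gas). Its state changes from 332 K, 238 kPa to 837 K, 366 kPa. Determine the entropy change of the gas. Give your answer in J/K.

ΔS = 121 J/K

ΔS = nC_p ln(T₂/T₁) − nR ln(P₂/P₁), with C_p = 7R/2 = 29.1 J mol⁻¹ K⁻¹ for a diatomic ideal gas.
ΔS = 5.17 × [29.1 × ln(837/332) − 8.314 × ln(366/238)] = 121 J/K.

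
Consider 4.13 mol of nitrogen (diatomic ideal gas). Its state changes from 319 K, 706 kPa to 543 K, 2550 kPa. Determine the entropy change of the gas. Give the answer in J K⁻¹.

ΔS = 19.8 J/K

ΔS = nC_p ln(T₂/T₁) − nR ln(P₂/P₁), with C_p = 7R/2 = 29.1 J mol⁻¹ K⁻¹ for a diatomic ideal gas.
ΔS = 4.13 × [29.1 × ln(543/319) − 8.314 × ln(2550/706)] = 19.8 J/K.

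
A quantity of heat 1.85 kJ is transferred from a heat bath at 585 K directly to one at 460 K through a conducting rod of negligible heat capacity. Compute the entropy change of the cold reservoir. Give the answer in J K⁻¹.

ΔS_cold = 4.02 J/K

The cold reservoir gains heat Q, so ΔS_cold = +Q/T_C = 1850/460 = 4.02 J/K.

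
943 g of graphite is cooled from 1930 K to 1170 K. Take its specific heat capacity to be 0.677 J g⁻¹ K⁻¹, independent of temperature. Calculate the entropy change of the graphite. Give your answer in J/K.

ΔS = -320 J/K

ΔS = ∫dQ_rev/T = m c ln(T₂/T₁) = 943 × 0.677 × ln(1170/1930) = -320 J/K.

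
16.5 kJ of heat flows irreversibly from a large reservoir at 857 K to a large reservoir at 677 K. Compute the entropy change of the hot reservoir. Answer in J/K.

ΔS_hot = -19.3 J/K

The hot reservoir loses heat Q, so ΔS_hot = −Q/T_H = −16500/857 = -19.3 J/K.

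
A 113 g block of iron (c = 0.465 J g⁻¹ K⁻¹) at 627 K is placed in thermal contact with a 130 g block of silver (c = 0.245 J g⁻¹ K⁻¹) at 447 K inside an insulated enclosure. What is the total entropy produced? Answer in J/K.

Energy balance: T_f = (m₁c₁T₁ + m₂c₂T₂)/(m₁c₁ + m₂c₂) = 559.07 K.
ΔS₁ = m₁c₁ ln(T_f/T₁) = 52.545 × ln(559.07/627) = -6.025 J/K.
ΔS₂ = m₂c₂ ln(T_f/T₂) = 31.85 × ln(559.07/447) = 7.125 J/K.
ΔS_total = -6.025 + 7.125 = 1.1 J/K.

ΔS_total = 1.1 J/K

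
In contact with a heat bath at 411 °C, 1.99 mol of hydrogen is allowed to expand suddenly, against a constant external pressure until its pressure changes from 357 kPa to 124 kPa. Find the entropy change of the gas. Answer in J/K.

ΔS_gas = 17.5 J/K

Entropy is a state function, so ΔS_gas depends only on the end states.
For an isothermal ideal gas ΔS_gas = nR ln(P₁/P₂) = 1.99 × 8.314 × ln(357/124) = 17.5 J/K.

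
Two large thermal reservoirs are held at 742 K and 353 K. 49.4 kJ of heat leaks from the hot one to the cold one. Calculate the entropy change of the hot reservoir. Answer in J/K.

The hot reservoir loses heat Q, so ΔS_hot = −Q/T_H = −49400/742 = -66.6 J/K.

ΔS_hot = -66.6 J/K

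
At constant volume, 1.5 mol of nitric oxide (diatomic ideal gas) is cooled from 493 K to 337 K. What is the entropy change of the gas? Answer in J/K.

ΔS = -11.9 J/K

At constant volume, ΔS = nC_V ln(T₂/T₁) with C_V = 5R/2 = 20.79 J mol⁻¹ K⁻¹.
ΔS = 1.5 × 20.79 × ln(337/493) = -11.9 J/K.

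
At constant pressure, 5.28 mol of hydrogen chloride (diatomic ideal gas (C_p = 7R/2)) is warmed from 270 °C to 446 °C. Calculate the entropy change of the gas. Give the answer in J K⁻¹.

In kelvin: T₁ = 543.15 K, T₂ = 719.15 K. At constant pressure, ΔS = nC_p ln(T₂/T₁) with C_p = 7R/2 = 29.1 J mol⁻¹ K⁻¹.
ΔS = 5.28 × 29.1 × ln(719.15/543.15) = 43.1 J/K.

ΔS = 43.1 J/K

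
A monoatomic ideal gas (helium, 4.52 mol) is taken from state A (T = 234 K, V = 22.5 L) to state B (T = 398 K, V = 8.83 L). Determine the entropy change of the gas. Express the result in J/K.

ΔS = -5.21 J/K

Entropy is a state function: ΔS = nC_V ln(T₂/T₁) + nR ln(V₂/V₁), with C_V = 3R/2 = 12.47 J mol⁻¹ K⁻¹ for a monoatomic ideal gas.
ΔS = 4.52 × [12.47 × ln(398/234) + 8.314 × ln(8.83/22.5)] = -5.21 J/K.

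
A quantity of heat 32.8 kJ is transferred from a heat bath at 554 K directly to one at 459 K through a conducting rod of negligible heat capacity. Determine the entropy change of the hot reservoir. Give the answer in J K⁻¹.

The hot reservoir loses heat Q, so ΔS_hot = −Q/T_H = −32800/554 = -59.2 J/K.

ΔS_hot = -59.2 J/K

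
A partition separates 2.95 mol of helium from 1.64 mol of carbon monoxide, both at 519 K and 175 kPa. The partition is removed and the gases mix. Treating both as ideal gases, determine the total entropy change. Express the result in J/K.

ΔS_mix = 24.9 J/K

Mole fractions: x_A = 2.95/4.59 = 0.643, x_B = 0.357.
ΔS_mix = −R(n_A ln x_A + n_B ln x_B) = −8.314 × (2.95 ln 0.643 + 1.64 ln 0.357) = 24.9 J/K.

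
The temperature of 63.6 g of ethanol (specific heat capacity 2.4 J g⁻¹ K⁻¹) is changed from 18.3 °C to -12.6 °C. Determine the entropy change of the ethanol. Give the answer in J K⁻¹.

ΔS = -17.1 J/K

In kelvin: T₁ = 291.45 K, T₂ = 260.55 K. ΔS = ∫dQ_rev/T = m c ln(T₂/T₁) = 63.6 × 2.4 × ln(260.55/291.45) = -17.1 J/K.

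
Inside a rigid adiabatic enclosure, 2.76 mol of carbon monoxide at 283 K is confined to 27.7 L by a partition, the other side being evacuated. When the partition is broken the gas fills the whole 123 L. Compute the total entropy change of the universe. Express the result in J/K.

No heat is exchanged and no work is done, so the ideal-gas temperature stays constant.
Entropy is a state function; using a reversible isothermal path, ΔS_gas = nR ln(V₂/V₁) = 2.76 × 8.314 × ln(123/27.7) = 34.2 J/K.
The insulated surroundings exchange no heat, so ΔS_surr = 0 and ΔS_universe = ΔS_gas.

ΔS_universe = 34.2 J/K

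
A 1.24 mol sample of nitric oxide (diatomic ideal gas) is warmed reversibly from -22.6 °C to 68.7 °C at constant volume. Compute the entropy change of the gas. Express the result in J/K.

ΔS = 8.01 J/K

In kelvin: T₁ = 250.55 K, T₂ = 341.85 K. At constant volume, ΔS = nC_V ln(T₂/T₁) with C_V = 5R/2 = 20.79 J mol⁻¹ K⁻¹.
ΔS = 1.24 × 20.79 × ln(341.85/250.55) = 8.01 J/K.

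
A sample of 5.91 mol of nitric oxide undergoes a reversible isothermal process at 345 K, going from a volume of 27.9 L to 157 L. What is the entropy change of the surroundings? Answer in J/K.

ΔS_surr = -84.9 J/K

For an isothermal ideal gas ΔS_gas = nR ln(V₂/V₁) = 5.91 × 8.314 × ln(157/27.9) = 84.9 J/K.
The process is reversible, so ΔS_surr = −ΔS_gas = -84.9 J/K and ΔS_universe = 0.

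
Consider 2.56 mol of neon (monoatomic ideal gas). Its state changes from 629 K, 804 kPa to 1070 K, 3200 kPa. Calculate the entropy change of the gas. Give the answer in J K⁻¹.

ΔS = -1.13 J/K

ΔS = nC_p ln(T₂/T₁) − nR ln(P₂/P₁), with C_p = 5R/2 = 20.79 J mol⁻¹ K⁻¹ for a monoatomic ideal gas.
ΔS = 2.56 × [20.79 × ln(1070/629) − 8.314 × ln(3200/804)] = -1.13 J/K.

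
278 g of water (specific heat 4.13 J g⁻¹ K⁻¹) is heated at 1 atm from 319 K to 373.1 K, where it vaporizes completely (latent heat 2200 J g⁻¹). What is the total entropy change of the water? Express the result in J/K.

ΔS = 1820 J/K

Warming step: ΔS₁ = m c ln(T_tr/T_i) = 278 × 4.13 × ln(373.1/319) = 179.9 J/K.
Phase change: ΔS₂ = +mL/T_tr = 278 × 2200 / 373.1 = 1639 J/K.
ΔS_total = (179.9) + (1639) = 1820 J/K.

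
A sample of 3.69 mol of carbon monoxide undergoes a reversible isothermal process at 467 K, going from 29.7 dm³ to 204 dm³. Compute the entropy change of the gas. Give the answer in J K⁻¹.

For an isothermal ideal gas ΔS_gas = nR ln(V₂/V₁) = 3.69 × 8.314 × ln(204/29.7) = 59.1 J/K.

ΔS_gas = 59.1 J/K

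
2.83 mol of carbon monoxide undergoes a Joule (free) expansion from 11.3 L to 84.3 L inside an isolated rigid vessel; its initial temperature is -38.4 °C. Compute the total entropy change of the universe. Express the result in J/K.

For an ideal gas in free expansion Q = 0 and W = 0, so T is unchanged.
Entropy is a state function; using a reversible isothermal path, ΔS_gas = nR ln(V₂/V₁) = 2.83 × 8.314 × ln(84.3/11.3) = 47.3 J/K.
The insulated surroundings exchange no heat, so ΔS_surr = 0 and ΔS_universe = ΔS_gas.

ΔS_universe = 47.3 J/K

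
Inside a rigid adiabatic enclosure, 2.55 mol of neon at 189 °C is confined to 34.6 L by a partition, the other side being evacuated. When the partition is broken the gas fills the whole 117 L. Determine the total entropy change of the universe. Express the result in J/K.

No heat is exchanged and no work is done, so the ideal-gas temperature stays constant.
Entropy is a state function; using a reversible isothermal path, ΔS_gas = nR ln(V₂/V₁) = 2.55 × 8.314 × ln(117/34.6) = 25.8 J/K.
The insulated surroundings exchange no heat, so ΔS_surr = 0 and ΔS_universe = ΔS_gas.

ΔS_universe = 25.8 J/K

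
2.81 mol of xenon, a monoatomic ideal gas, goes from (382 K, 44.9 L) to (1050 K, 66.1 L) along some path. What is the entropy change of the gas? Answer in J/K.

ΔS = 44.5 J/K

Entropy is a state function: ΔS = nC_V ln(T₂/T₁) + nR ln(V₂/V₁), with C_V = 3R/2 = 12.47 J mol⁻¹ K⁻¹ for a monoatomic ideal gas.
ΔS = 2.81 × [12.47 × ln(1050/382) + 8.314 × ln(66.1/44.9)] = 44.5 J/K.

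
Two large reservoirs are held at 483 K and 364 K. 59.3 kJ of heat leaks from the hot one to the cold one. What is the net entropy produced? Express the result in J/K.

ΔS_hot = −Q/T_H = −59300/483 = -122.8 J/K and ΔS_cold = +Q/T_C = 59300/364 = 162.9 J/K.
ΔS_total = -122.8 + 162.9 = 40.1 J/K, positive as the second law requires.

ΔS_total = 40.1 J/K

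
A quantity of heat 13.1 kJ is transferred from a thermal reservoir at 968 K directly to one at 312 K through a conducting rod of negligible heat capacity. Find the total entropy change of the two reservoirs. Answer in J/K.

ΔS_total = 28.5 J/K

ΔS_hot = −Q/T_H = −13100/968 = -13.53 J/K and ΔS_cold = +Q/T_C = 13100/312 = 41.99 J/K.
ΔS_total = -13.53 + 41.99 = 28.5 J/K, positive as the second law requires.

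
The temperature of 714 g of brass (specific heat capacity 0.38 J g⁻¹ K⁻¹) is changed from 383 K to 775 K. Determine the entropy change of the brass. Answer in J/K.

ΔS = ∫dQ_rev/T = m c ln(T₂/T₁) = 714 × 0.38 × ln(775/383) = 191 J/K.

ΔS = 191 J/K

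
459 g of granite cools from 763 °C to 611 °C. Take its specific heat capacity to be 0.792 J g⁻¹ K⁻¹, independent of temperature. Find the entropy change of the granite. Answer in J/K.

ΔS = -57.7 J/K

In kelvin: T₁ = 1036.15 K, T₂ = 884.15 K. ΔS = ∫dQ_rev/T = m c ln(T₂/T₁) = 459 × 0.792 × ln(884.15/1036.15) = -57.7 J/K.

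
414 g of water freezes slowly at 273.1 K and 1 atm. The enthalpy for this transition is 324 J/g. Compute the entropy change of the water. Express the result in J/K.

Heat released by the substance: Q = −mL = −414 × 324 = −134136 J.
At constant T, ΔS = Q_rev/T = −134136 / 273.1 = -491 J/K.

ΔS = -491 J/K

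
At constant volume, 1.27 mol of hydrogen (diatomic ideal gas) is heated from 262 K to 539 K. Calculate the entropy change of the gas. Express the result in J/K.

ΔS = 19 J/K

At constant volume, ΔS = nC_V ln(T₂/T₁) with C_V = 5R/2 = 20.79 J mol⁻¹ K⁻¹.
ΔS = 1.27 × 20.79 × ln(539/262) = 19 J/K.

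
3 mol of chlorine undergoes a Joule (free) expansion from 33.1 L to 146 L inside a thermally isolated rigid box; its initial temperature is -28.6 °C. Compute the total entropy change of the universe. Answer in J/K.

ΔS_universe = 37 J/K

For an ideal gas in free expansion Q = 0 and W = 0, so T is unchanged.
Entropy is a state function; using a reversible isothermal path, ΔS_gas = nR ln(V₂/V₁) = 3 × 8.314 × ln(146/33.1) = 37 J/K.
The insulated surroundings exchange no heat, so ΔS_surr = 0 and ΔS_universe = ΔS_gas.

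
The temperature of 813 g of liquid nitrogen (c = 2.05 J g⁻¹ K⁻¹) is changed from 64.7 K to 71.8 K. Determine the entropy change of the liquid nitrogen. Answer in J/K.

ΔS = ∫dQ_rev/T = m c ln(T₂/T₁) = 813 × 2.05 × ln(71.8/64.7) = 174 J/K.

ΔS = 174 J/K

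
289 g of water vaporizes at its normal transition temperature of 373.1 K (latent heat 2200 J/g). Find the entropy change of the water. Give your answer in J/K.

Heat absorbed by the substance: Q = mL = 289 × 2200 = 635800 J.
At constant T, ΔS = Q_rev/T = 635800 / 373.1 = 1700 J/K.

ΔS = 1700 J/K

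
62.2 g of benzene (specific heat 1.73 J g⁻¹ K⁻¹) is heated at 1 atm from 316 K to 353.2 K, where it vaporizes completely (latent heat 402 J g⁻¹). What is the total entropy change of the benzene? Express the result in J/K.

Warming step: ΔS₁ = m c ln(T_tr/T_i) = 62.2 × 1.73 × ln(353.2/316) = 11.98 J/K.
Phase change: ΔS₂ = +mL/T_tr = 62.2 × 402 / 353.2 = 70.79 J/K.
ΔS_total = (11.98) + (70.79) = 82.8 J/K.

ΔS = 82.8 J/K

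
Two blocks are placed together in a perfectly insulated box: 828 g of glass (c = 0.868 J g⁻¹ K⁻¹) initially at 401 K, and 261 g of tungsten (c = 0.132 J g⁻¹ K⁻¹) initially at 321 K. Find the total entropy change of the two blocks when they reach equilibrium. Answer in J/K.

Energy balance: T_f = (m₁c₁T₁ + m₂c₂T₂)/(m₁c₁ + m₂c₂) = 397.34 K.
ΔS₁ = m₁c₁ ln(T_f/T₁) = 718.704 × ln(397.34/401) = -6.589 J/K.
ΔS₂ = m₂c₂ ln(T_f/T₂) = 34.452 × ln(397.34/321) = 7.35 J/K.
ΔS_total = -6.589 + 7.35 = 0.761 J/K.

ΔS_total = 0.761 J/K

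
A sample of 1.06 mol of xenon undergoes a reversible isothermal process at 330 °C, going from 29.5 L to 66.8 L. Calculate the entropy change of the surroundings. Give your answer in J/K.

For an isothermal ideal gas ΔS_gas = nR ln(V₂/V₁) = 1.06 × 8.314 × ln(66.8/29.5) = 7.2 J/K.
The process is reversible, so ΔS_surr = −ΔS_gas = -7.2 J/K and ΔS_universe = 0.

ΔS_surr = -7.2 J/K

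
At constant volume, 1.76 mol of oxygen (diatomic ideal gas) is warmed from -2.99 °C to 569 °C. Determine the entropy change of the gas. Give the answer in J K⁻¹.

ΔS = 41.6 J/K

In kelvin: T₁ = 270.16 K, T₂ = 842.15 K. At constant volume, ΔS = nC_V ln(T₂/T₁) with C_V = 5R/2 = 20.79 J mol⁻¹ K⁻¹.
ΔS = 1.76 × 20.79 × ln(842.15/270.16) = 41.6 J/K.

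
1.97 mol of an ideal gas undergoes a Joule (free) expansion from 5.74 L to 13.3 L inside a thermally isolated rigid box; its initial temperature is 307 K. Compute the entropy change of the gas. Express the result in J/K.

ΔS_gas = 13.8 J/K

For an ideal gas in free expansion Q = 0 and W = 0, so T is unchanged.
Entropy is a state function; using a reversible isothermal path, ΔS_gas = nR ln(V₂/V₁) = 1.97 × 8.314 × ln(13.3/5.74) = 13.8 J/K.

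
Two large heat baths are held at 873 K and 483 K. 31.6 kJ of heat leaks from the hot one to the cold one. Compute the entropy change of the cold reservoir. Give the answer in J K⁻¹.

The cold reservoir gains heat Q, so ΔS_cold = +Q/T_C = 31600/483 = 65.4 J/K.

ΔS_cold = 65.4 J/K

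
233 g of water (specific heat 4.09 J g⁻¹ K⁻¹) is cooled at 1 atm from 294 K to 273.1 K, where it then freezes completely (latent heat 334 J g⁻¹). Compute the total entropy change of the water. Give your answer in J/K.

Cooling step: ΔS₁ = m c ln(T_tr/T_i) = 233 × 4.09 × ln(273.1/294) = -70.27 J/K.
Phase change: ΔS₂ = −mL/T_tr = −233 × 334 / 273.1 = -285 J/K.
ΔS_total = (-70.27) + (-285) = -355 J/K.

ΔS = -355 J/K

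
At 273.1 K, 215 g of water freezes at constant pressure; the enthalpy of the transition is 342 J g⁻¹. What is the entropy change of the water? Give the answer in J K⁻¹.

Heat released by the substance: Q = −mL = −215 × 342 = −73530 J.
At constant T, ΔS = Q_rev/T = −73530 / 273.1 = -269 J/K.

ΔS = -269 J/K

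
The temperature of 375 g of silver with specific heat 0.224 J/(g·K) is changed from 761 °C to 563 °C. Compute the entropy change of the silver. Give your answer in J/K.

In kelvin: T₁ = 1034.15 K, T₂ = 836.15 K. ΔS = ∫dQ_rev/T = m c ln(T₂/T₁) = 375 × 0.224 × ln(836.15/1034.15) = -17.9 J/K.

ΔS = -17.9 J/K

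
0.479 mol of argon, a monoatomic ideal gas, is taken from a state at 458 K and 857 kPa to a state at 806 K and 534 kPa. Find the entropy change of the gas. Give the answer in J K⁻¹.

ΔS = 7.51 J/K

ΔS = nC_p ln(T₂/T₁) − nR ln(P₂/P₁), with C_p = 5R/2 = 20.79 J mol⁻¹ K⁻¹ for a monoatomic ideal gas.
ΔS = 0.479 × [20.79 × ln(806/458) − 8.314 × ln(534/857)] = 7.51 J/K.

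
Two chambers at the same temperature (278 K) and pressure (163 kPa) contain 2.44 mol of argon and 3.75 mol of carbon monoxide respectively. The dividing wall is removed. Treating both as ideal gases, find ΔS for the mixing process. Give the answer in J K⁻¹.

Mole fractions: x_A = 2.44/6.19 = 0.394, x_B = 0.606.
ΔS_mix = −R(n_A ln x_A + n_B ln x_B) = −8.314 × (2.44 ln 0.394 + 3.75 ln 0.606) = 34.5 J/K.

ΔS_mix = 34.5 J/K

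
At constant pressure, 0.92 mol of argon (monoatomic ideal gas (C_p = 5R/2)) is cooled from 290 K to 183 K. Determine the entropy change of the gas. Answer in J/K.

ΔS = -8.8 J/K

At constant pressure, ΔS = nC_p ln(T₂/T₁) with C_p = 5R/2 = 20.79 J mol⁻¹ K⁻¹.
ΔS = 0.92 × 20.79 × ln(183/290) = -8.8 J/K.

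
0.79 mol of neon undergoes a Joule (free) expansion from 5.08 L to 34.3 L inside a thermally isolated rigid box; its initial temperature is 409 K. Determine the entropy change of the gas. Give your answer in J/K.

For an ideal gas in free expansion Q = 0 and W = 0, so T is unchanged.
Entropy is a state function; using a reversible isothermal path, ΔS_gas = nR ln(V₂/V₁) = 0.79 × 8.314 × ln(34.3/5.08) = 12.5 J/K.

ΔS_gas = 12.5 J/K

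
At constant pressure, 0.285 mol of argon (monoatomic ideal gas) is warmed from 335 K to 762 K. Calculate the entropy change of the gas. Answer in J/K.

ΔS = 4.87 J/K

At constant pressure, ΔS = nC_p ln(T₂/T₁) with C_p = 5R/2 = 20.79 J mol⁻¹ K⁻¹.
ΔS = 0.285 × 20.79 × ln(762/335) = 4.87 J/K.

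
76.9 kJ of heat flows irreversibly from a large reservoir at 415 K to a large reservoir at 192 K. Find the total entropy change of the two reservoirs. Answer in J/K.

ΔS_hot = −Q/T_H = −76900/415 = -185.3 J/K and ΔS_cold = +Q/T_C = 76900/192 = 400.5 J/K.
ΔS_total = -185.3 + 400.5 = 215 J/K, positive as the second law requires.

ΔS_total = 215 J/K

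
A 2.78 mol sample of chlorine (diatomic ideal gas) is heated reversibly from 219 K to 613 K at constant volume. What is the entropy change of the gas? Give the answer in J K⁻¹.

ΔS = 59.5 J/K

At constant volume, ΔS = nC_V ln(T₂/T₁) with C_V = 5R/2 = 20.79 J mol⁻¹ K⁻¹.
ΔS = 2.78 × 20.79 × ln(613/219) = 59.5 J/K.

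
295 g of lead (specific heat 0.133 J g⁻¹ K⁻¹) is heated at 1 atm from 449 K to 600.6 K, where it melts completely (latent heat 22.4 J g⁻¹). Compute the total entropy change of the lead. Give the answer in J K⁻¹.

ΔS = 22.4 J/K

Warming step: ΔS₁ = m c ln(T_tr/T_i) = 295 × 0.133 × ln(600.6/449) = 11.41 J/K.
Phase change: ΔS₂ = +mL/T_tr = 295 × 22.4 / 600.6 = 11 J/K.
ΔS_total = (11.41) + (11) = 22.4 J/K.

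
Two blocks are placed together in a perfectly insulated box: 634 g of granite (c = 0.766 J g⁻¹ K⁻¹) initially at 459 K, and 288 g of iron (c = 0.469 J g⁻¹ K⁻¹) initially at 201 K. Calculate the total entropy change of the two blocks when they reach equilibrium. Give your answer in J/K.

Energy balance: T_f = (m₁c₁T₁ + m₂c₂T₂)/(m₁c₁ + m₂c₂) = 402.86 K.
ΔS₁ = m₁c₁ ln(T_f/T₁) = 485.644 × ln(402.86/459) = -63.361 J/K.
ΔS₂ = m₂c₂ ln(T_f/T₂) = 135.072 × ln(402.86/201) = 93.913 J/K.
ΔS_total = -63.361 + 93.913 = 30.6 J/K.

ΔS_total = 30.6 J/K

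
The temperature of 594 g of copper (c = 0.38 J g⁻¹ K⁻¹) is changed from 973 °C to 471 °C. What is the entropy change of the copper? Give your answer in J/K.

ΔS = -116 J/K

In kelvin: T₁ = 1246.15 K, T₂ = 744.15 K. ΔS = ∫dQ_rev/T = m c ln(T₂/T₁) = 594 × 0.38 × ln(744.15/1246.15) = -116 J/K.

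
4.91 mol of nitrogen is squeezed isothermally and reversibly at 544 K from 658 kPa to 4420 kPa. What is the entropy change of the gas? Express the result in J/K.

ΔS_gas = -77.8 J/K

For an isothermal ideal gas ΔS_gas = nR ln(P₁/P₂) = 4.91 × 8.314 × ln(658/4420) = -77.8 J/K.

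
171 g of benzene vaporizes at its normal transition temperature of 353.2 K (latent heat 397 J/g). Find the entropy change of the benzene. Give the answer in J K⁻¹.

Heat absorbed by the substance: Q = mL = 171 × 397 = 67887 J.
At constant T, ΔS = Q_rev/T = 67887 / 353.2 = 192 J/K.

ΔS = 192 J/K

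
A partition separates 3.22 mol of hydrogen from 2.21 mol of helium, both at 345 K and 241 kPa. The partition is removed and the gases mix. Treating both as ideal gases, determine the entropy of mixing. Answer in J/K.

Mole fractions: x_A = 3.22/5.43 = 0.593, x_B = 0.407.
ΔS_mix = −R(n_A ln x_A + n_B ln x_B) = −8.314 × (3.22 ln 0.593 + 2.21 ln 0.407) = 30.5 J/K.

ΔS_mix = 30.5 J/K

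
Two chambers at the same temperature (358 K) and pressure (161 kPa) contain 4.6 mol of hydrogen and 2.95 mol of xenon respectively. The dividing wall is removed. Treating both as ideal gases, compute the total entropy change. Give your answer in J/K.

ΔS_mix = 42 J/K

Mole fractions: x_A = 4.6/7.55 = 0.609, x_B = 0.391.
ΔS_mix = −R(n_A ln x_A + n_B ln x_B) = −8.314 × (4.6 ln 0.609 + 2.95 ln 0.391) = 42 J/K.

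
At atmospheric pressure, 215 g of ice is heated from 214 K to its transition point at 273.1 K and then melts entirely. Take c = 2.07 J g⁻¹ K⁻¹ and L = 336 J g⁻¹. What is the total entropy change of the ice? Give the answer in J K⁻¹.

Warming step: ΔS₁ = m c ln(T_tr/T_i) = 215 × 2.07 × ln(273.1/214) = 108.5 J/K.
Phase change: ΔS₂ = +mL/T_tr = 215 × 336 / 273.1 = 264.5 J/K.
ΔS_total = (108.5) + (264.5) = 373 J/K.

ΔS = 373 J/K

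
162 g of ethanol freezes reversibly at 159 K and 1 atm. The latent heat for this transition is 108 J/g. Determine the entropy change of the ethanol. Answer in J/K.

Heat released by the substance: Q = −mL = −162 × 108 = −17496 J.
At constant T, ΔS = Q_rev/T = −17496 / 159 = -110 J/K.

ΔS = -110 J/K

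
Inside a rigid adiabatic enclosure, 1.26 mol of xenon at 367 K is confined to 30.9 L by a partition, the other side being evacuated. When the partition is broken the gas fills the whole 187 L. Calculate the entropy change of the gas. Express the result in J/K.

For an ideal gas in free expansion Q = 0 and W = 0, so T is unchanged.
Entropy is a state function; using a reversible isothermal path, ΔS_gas = nR ln(V₂/V₁) = 1.26 × 8.314 × ln(187/30.9) = 18.9 J/K.

ΔS_gas = 18.9 J/K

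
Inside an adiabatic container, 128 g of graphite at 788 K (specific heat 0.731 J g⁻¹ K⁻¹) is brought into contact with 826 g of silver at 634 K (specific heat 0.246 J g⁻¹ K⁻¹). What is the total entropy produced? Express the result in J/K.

ΔS_total = 1.55 J/K

Energy balance: T_f = (m₁c₁T₁ + m₂c₂T₂)/(m₁c₁ + m₂c₂) = 682.56 K.
ΔS₁ = m₁c₁ ln(T_f/T₁) = 93.568 × ln(682.56/788) = -13.44 J/K.
ΔS₂ = m₂c₂ ln(T_f/T₂) = 203.196 × ln(682.56/634) = 14.99 J/K.
ΔS_total = -13.44 + 14.99 = 1.55 J/K.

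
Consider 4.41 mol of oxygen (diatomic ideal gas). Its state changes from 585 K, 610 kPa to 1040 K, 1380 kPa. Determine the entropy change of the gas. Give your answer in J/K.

ΔS = 43.9 J/K

ΔS = nC_p ln(T₂/T₁) − nR ln(P₂/P₁), with C_p = 7R/2 = 29.1 J mol⁻¹ K⁻¹ for a diatomic ideal gas.
ΔS = 4.41 × [29.1 × ln(1040/585) − 8.314 × ln(1380/610)] = 43.9 J/K.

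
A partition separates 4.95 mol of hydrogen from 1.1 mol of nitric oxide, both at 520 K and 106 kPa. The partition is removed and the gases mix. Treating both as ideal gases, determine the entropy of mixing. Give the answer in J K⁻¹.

ΔS_mix = 23.8 J/K

Mole fractions: x_A = 4.95/6.05 = 0.818, x_B = 0.182.
ΔS_mix = −R(n_A ln x_A + n_B ln x_B) = −8.314 × (4.95 ln 0.818 + 1.1 ln 0.182) = 23.8 J/K.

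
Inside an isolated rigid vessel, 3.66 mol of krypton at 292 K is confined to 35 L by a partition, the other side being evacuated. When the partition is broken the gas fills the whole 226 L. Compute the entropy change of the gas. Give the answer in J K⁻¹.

For an ideal gas in free expansion Q = 0 and W = 0, so T is unchanged.
Entropy is a state function; using a reversible isothermal path, ΔS_gas = nR ln(V₂/V₁) = 3.66 × 8.314 × ln(226/35) = 56.8 J/K.

ΔS_gas = 56.8 J/K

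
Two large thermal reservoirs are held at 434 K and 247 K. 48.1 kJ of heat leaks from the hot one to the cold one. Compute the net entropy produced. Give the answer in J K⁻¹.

ΔS_hot = −Q/T_H = −48100/434 = -110.8 J/K and ΔS_cold = +Q/T_C = 48100/247 = 194.7 J/K.
ΔS_total = -110.8 + 194.7 = 83.9 J/K, positive as the second law requires.

ΔS_total = 83.9 J/K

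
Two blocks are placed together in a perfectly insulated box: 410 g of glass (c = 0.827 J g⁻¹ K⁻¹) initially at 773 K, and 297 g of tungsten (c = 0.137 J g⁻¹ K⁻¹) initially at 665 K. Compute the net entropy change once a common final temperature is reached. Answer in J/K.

ΔS_total = 0.396 J/K

Energy balance: T_f = (m₁c₁T₁ + m₂c₂T₂)/(m₁c₁ + m₂c₂) = 761.43 K.
ΔS₁ = m₁c₁ ln(T_f/T₁) = 339.07 × ln(761.43/773) = -5.114 J/K.
ΔS₂ = m₂c₂ ln(T_f/T₂) = 40.689 × ln(761.43/665) = 5.51 J/K.
ΔS_total = -5.114 + 5.51 = 0.396 J/K.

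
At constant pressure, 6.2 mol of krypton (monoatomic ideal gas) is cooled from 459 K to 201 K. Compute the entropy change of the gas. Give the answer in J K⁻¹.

ΔS = -106 J/K

At constant pressure, ΔS = nC_p ln(T₂/T₁) with C_p = 5R/2 = 20.79 J mol⁻¹ K⁻¹.
ΔS = 6.2 × 20.79 × ln(201/459) = -106 J/K.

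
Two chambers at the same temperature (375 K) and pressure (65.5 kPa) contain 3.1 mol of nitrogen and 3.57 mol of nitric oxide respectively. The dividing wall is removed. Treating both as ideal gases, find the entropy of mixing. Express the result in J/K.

ΔS_mix = 38.3 J/K

Mole fractions: x_A = 3.1/6.67 = 0.465, x_B = 0.535.
ΔS_mix = −R(n_A ln x_A + n_B ln x_B) = −8.314 × (3.1 ln 0.465 + 3.57 ln 0.535) = 38.3 J/K.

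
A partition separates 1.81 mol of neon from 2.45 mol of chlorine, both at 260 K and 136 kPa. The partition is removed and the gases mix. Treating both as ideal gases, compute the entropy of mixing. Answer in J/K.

Mole fractions: x_A = 1.81/4.26 = 0.425, x_B = 0.575.
ΔS_mix = −R(n_A ln x_A + n_B ln x_B) = −8.314 × (1.81 ln 0.425 + 2.45 ln 0.575) = 24.1 J/K.

ΔS_mix = 24.1 J/K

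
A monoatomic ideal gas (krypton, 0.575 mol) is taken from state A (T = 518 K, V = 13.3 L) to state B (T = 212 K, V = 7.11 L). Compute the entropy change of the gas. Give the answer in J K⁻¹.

ΔS = -9.4 J/K

Entropy is a state function: ΔS = nC_V ln(T₂/T₁) + nR ln(V₂/V₁), with C_V = 3R/2 = 12.47 J mol⁻¹ K⁻¹ for a monoatomic ideal gas.
ΔS = 0.575 × [12.47 × ln(212/518) + 8.314 × ln(7.11/13.3)] = -9.4 J/K.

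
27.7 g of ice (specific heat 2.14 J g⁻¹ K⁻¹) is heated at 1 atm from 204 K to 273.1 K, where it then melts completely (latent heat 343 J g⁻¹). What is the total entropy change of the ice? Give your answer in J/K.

ΔS = 52.1 J/K

Warming step: ΔS₁ = m c ln(T_tr/T_i) = 27.7 × 2.14 × ln(273.1/204) = 17.29 J/K.
Phase change: ΔS₂ = +mL/T_tr = 27.7 × 343 / 273.1 = 34.79 J/K.
ΔS_total = (17.29) + (34.79) = 52.1 J/K.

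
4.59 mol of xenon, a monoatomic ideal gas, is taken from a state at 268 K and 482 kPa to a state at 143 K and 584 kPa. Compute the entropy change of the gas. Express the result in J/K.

ΔS = -67.3 J/K

ΔS = nC_p ln(T₂/T₁) − nR ln(P₂/P₁), with C_p = 5R/2 = 20.79 J mol⁻¹ K⁻¹ for a monoatomic ideal gas.
ΔS = 4.59 × [20.79 × ln(143/268) − 8.314 × ln(584/482)] = -67.3 J/K.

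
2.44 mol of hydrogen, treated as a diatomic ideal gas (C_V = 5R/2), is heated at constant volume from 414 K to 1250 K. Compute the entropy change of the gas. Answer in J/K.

At constant volume, ΔS = nC_V ln(T₂/T₁) with C_V = 5R/2 = 20.79 J mol⁻¹ K⁻¹.
ΔS = 2.44 × 20.79 × ln(1250/414) = 56 J/K.

ΔS = 56 J/K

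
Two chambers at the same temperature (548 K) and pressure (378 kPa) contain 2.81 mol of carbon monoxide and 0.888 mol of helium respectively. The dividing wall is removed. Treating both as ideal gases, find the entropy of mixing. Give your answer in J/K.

ΔS_mix = 16.9 J/K

Mole fractions: x_A = 2.81/3.7 = 0.76, x_B = 0.24.
ΔS_mix = −R(n_A ln x_A + n_B ln x_B) = −8.314 × (2.81 ln 0.76 + 0.888 ln 0.24) = 16.9 J/K.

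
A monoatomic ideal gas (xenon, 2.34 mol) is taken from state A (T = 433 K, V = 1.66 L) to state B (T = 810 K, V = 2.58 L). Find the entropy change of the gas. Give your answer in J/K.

Entropy is a state function: ΔS = nC_V ln(T₂/T₁) + nR ln(V₂/V₁), with C_V = 3R/2 = 12.47 J mol⁻¹ K⁻¹ for a monoatomic ideal gas.
ΔS = 2.34 × [12.47 × ln(810/433) + 8.314 × ln(2.58/1.66)] = 26.9 J/K.

ΔS = 26.9 J/K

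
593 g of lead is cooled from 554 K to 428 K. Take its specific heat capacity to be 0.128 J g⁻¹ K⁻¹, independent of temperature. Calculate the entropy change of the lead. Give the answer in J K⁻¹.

ΔS = -19.6 J/K

ΔS = ∫dQ_rev/T = m c ln(T₂/T₁) = 593 × 0.128 × ln(428/554) = -19.6 J/K.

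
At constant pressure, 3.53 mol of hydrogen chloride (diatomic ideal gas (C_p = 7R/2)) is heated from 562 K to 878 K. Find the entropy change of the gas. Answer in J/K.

ΔS = 45.8 J/K

At constant pressure, ΔS = nC_p ln(T₂/T₁) with C_p = 7R/2 = 29.1 J mol⁻¹ K⁻¹.
ΔS = 3.53 × 29.1 × ln(878/562) = 45.8 J/K.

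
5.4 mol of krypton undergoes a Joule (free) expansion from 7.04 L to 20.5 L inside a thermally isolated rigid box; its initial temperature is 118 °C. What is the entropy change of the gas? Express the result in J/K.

ΔS_gas = 48 J/K

For an ideal gas in free expansion Q = 0 and W = 0, so T is unchanged.
Entropy is a state function; using a reversible isothermal path, ΔS_gas = nR ln(V₂/V₁) = 5.4 × 8.314 × ln(20.5/7.04) = 48 J/K.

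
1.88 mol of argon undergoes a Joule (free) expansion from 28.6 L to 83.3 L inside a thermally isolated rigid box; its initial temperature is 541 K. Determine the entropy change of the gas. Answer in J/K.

No heat is exchanged and no work is done, so the ideal-gas temperature stays constant.
Entropy is a state function; using a reversible isothermal path, ΔS_gas = nR ln(V₂/V₁) = 1.88 × 8.314 × ln(83.3/28.6) = 16.7 J/K.

ΔS_gas = 16.7 J/K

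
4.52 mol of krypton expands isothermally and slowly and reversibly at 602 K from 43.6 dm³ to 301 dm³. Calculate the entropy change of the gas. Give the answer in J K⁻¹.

ΔS_gas = 72.6 J/K

For an isothermal ideal gas ΔS_gas = nR ln(V₂/V₁) = 4.52 × 8.314 × ln(301/43.6) = 72.6 J/K.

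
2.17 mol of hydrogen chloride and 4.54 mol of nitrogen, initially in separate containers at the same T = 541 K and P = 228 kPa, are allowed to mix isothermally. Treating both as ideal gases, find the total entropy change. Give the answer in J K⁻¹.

Mole fractions: x_A = 2.17/6.71 = 0.323, x_B = 0.677.
ΔS_mix = −R(n_A ln x_A + n_B ln x_B) = −8.314 × (2.17 ln 0.323 + 4.54 ln 0.677) = 35.1 J/K.

ΔS_mix = 35.1 J/K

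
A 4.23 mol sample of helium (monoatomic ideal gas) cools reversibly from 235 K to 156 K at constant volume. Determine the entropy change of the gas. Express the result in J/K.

At constant volume, ΔS = nC_V ln(T₂/T₁) with C_V = 3R/2 = 12.47 J mol⁻¹ K⁻¹.
ΔS = 4.23 × 12.47 × ln(156/235) = -21.6 J/K.

ΔS = -21.6 J/K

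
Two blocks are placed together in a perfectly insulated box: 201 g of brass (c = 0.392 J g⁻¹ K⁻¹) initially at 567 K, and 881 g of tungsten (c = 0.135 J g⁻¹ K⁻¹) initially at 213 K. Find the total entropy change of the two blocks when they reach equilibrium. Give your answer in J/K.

Energy balance: T_f = (m₁c₁T₁ + m₂c₂T₂)/(m₁c₁ + m₂c₂) = 354.07 K.
ΔS₁ = m₁c₁ ln(T_f/T₁) = 78.792 × ln(354.07/567) = -37.1 J/K.
ΔS₂ = m₂c₂ ln(T_f/T₂) = 118.935 × ln(354.07/213) = 60.44 J/K.
ΔS_total = -37.1 + 60.44 = 23.3 J/K.

ΔS_total = 23.3 J/K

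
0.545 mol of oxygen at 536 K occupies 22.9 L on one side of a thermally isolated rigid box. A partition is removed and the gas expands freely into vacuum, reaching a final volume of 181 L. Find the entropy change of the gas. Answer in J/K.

No heat is exchanged and no work is done, so the ideal-gas temperature stays constant.
Entropy is a state function; using a reversible isothermal path, ΔS_gas = nR ln(V₂/V₁) = 0.545 × 8.314 × ln(181/22.9) = 9.37 J/K.

ΔS_gas = 9.37 J/K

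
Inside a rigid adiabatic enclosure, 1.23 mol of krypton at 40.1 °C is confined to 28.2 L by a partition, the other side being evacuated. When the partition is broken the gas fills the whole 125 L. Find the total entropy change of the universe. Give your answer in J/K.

ΔS_universe = 15.2 J/K

No heat is exchanged and no work is done, so the ideal-gas temperature stays constant.
Entropy is a state function; using a reversible isothermal path, ΔS_gas = nR ln(V₂/V₁) = 1.23 × 8.314 × ln(125/28.2) = 15.2 J/K.
The insulated surroundings exchange no heat, so ΔS_surr = 0 and ΔS_universe = ΔS_gas.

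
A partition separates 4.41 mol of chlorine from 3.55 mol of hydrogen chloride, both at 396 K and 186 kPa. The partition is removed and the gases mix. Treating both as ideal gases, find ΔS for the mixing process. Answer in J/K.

Mole fractions: x_A = 4.41/7.96 = 0.554, x_B = 0.446.
ΔS_mix = −R(n_A ln x_A + n_B ln x_B) = −8.314 × (4.41 ln 0.554 + 3.55 ln 0.446) = 45.5 J/K.

ΔS_mix = 45.5 J/K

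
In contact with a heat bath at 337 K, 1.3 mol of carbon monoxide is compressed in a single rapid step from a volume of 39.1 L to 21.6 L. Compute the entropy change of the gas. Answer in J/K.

ΔS_gas = -6.41 J/K

Entropy is a state function, so ΔS_gas depends only on the end states.
For an isothermal ideal gas ΔS_gas = nR ln(V₂/V₁) = 1.3 × 8.314 × ln(21.6/39.1) = -6.41 J/K.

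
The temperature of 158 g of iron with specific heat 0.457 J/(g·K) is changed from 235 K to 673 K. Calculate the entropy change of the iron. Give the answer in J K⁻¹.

ΔS = ∫dQ_rev/T = m c ln(T₂/T₁) = 158 × 0.457 × ln(673/235) = 76 J/K.

ΔS = 76 J/K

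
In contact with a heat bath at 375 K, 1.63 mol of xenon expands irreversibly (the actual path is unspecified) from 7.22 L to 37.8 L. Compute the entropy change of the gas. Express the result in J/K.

ΔS_gas = 22.4 J/K

Entropy is a state function, so ΔS_gas depends only on the end states.
For an isothermal ideal gas ΔS_gas = nR ln(V₂/V₁) = 1.63 × 8.314 × ln(37.8/7.22) = 22.4 J/K.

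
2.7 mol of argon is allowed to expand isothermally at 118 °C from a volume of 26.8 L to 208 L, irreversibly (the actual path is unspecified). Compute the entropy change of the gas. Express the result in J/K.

ΔS_gas = 46 J/K

Entropy is a state function, so ΔS_gas depends only on the end states.
For an isothermal ideal gas ΔS_gas = nR ln(V₂/V₁) = 2.7 × 8.314 × ln(208/26.8) = 46 J/K.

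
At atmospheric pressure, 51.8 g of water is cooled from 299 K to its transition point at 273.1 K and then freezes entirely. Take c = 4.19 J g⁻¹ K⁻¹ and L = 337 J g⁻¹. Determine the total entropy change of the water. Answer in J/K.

ΔS = -83.6 J/K

Cooling step: ΔS₁ = m c ln(T_tr/T_i) = 51.8 × 4.19 × ln(273.1/299) = -19.67 J/K.
Phase change: ΔS₂ = −mL/T_tr = −51.8 × 337 / 273.1 = -63.92 J/K.
ΔS_total = (-19.67) + (-63.92) = -83.6 J/K.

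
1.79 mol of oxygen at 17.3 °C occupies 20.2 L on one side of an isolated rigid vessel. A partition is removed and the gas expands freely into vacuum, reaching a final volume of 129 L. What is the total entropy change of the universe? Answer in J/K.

No heat is exchanged and no work is done, so the ideal-gas temperature stays constant.
Entropy is a state function; using a reversible isothermal path, ΔS_gas = nR ln(V₂/V₁) = 1.79 × 8.314 × ln(129/20.2) = 27.6 J/K.
The insulated surroundings exchange no heat, so ΔS_surr = 0 and ΔS_universe = ΔS_gas.

ΔS_universe = 27.6 J/K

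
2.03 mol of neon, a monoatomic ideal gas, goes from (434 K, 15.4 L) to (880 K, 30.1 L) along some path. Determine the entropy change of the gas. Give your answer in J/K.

Entropy is a state function: ΔS = nC_V ln(T₂/T₁) + nR ln(V₂/V₁), with C_V = 3R/2 = 12.47 J mol⁻¹ K⁻¹ for a monoatomic ideal gas.
ΔS = 2.03 × [12.47 × ln(880/434) + 8.314 × ln(30.1/15.4)] = 29.2 J/K.

ΔS = 29.2 J/K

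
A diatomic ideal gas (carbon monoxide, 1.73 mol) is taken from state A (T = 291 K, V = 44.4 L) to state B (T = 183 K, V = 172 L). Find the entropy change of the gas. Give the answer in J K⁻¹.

Entropy is a state function: ΔS = nC_V ln(T₂/T₁) + nR ln(V₂/V₁), with C_V = 5R/2 = 20.79 J mol⁻¹ K⁻¹ for a diatomic ideal gas.
ΔS = 1.73 × [20.79 × ln(183/291) + 8.314 × ln(172/44.4)] = 2.8 J/K.

ΔS = 2.8 J/K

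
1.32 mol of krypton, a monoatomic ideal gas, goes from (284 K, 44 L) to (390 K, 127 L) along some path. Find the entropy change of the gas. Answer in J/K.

ΔS = 16.9 J/K

Entropy is a state function: ΔS = nC_V ln(T₂/T₁) + nR ln(V₂/V₁), with C_V = 3R/2 = 12.47 J mol⁻¹ K⁻¹ for a monoatomic ideal gas.
ΔS = 1.32 × [12.47 × ln(390/284) + 8.314 × ln(127/44)] = 16.9 J/K.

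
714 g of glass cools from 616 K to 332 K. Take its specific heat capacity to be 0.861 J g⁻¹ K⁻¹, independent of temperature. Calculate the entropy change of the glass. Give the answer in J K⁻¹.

ΔS = ∫dQ_rev/T = m c ln(T₂/T₁) = 714 × 0.861 × ln(332/616) = -380 J/K.

ΔS = -380 J/K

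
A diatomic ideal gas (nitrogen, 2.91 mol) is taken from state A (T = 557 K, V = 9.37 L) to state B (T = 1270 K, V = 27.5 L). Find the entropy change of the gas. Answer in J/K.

Entropy is a state function: ΔS = nC_V ln(T₂/T₁) + nR ln(V₂/V₁), with C_V = 5R/2 = 20.79 J mol⁻¹ K⁻¹ for a diatomic ideal gas.
ΔS = 2.91 × [20.79 × ln(1270/557) + 8.314 × ln(27.5/9.37)] = 75.9 J/K.

ΔS = 75.9 J/K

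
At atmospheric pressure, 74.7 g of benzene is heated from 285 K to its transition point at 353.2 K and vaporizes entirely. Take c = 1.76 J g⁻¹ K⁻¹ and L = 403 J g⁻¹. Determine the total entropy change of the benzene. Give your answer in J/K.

ΔS = 113 J/K

Warming step: ΔS₁ = m c ln(T_tr/T_i) = 74.7 × 1.76 × ln(353.2/285) = 28.21 J/K.
Phase change: ΔS₂ = +mL/T_tr = 74.7 × 403 / 353.2 = 85.23 J/K.
ΔS_total = (28.21) + (85.23) = 113 J/K.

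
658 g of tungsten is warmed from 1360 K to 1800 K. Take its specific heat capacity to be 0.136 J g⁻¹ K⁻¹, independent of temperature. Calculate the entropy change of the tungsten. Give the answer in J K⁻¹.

ΔS = ∫dQ_rev/T = m c ln(T₂/T₁) = 658 × 0.136 × ln(1800/1360) = 25.1 J/K.

ΔS = 25.1 J/K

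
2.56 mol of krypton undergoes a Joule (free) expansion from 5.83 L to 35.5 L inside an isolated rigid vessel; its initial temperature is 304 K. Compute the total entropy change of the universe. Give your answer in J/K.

For an ideal gas in free expansion Q = 0 and W = 0, so T is unchanged.
Entropy is a state function; using a reversible isothermal path, ΔS_gas = nR ln(V₂/V₁) = 2.56 × 8.314 × ln(35.5/5.83) = 38.4 J/K.
The insulated surroundings exchange no heat, so ΔS_surr = 0 and ΔS_universe = ΔS_gas.

ΔS_universe = 38.4 J/K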